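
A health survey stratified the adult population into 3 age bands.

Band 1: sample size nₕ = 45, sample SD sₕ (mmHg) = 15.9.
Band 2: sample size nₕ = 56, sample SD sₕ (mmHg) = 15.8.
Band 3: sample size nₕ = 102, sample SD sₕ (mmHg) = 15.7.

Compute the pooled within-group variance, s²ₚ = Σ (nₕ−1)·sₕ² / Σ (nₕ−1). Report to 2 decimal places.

1: (45−1)·15.9² = 44·252.81 = 11123.64
2: (56−1)·15.8² = 55·249.64 = 13730.2
3: (102−1)·15.7² = 101·246.49 = 24895.49
Numerator = 49749.33; denominator = Σ(nₕ−1) = 200.
s²ₚ = 49749.33/200 = 248.7467... → 248.75.

248.75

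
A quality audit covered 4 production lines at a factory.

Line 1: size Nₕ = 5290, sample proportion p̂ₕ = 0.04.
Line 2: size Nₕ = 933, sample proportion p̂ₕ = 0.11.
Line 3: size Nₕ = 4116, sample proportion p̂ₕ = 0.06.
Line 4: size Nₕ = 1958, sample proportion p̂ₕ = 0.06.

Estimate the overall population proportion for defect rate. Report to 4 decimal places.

0.0552

Wₕ = Nₕ/N with N = 12297: 0.4302, 0.0759, 0.3347, 0.1592.
p̂_st = 0.4302·0.04 + 0.0759·0.11 + 0.3347·0.06 + 0.1592·0.06 ≈ 0.055190... → 0.0552.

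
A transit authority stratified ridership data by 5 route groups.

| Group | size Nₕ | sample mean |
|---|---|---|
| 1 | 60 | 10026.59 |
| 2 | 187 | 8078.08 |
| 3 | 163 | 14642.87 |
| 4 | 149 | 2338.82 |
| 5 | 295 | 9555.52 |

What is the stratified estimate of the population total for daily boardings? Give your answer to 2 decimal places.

7666346.75

Estimate total by summing Nₕ·x̄ₕ over strata.
60·10026.59 + 187·8078.08 + 163·14642.87 + 149·2338.82 + 295·9555.52 = 601595.4 + 1510600.96 + 2386787.81 + 348484.18 + 2818878.4 = 7666346.75.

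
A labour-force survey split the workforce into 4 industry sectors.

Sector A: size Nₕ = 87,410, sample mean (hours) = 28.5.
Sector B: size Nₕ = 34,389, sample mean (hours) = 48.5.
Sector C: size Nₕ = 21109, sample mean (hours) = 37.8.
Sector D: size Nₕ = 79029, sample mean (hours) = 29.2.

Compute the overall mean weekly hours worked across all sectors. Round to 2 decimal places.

x̄_st = (Σ Nₕx̄ₕ) / (Σ Nₕ) = (87410·28.5 + 34389·48.5 + 21109·37.8 + 79029·29.2) / 221937
= 7264618.5 / 221937 = 32.7328... → 32.73.

32.73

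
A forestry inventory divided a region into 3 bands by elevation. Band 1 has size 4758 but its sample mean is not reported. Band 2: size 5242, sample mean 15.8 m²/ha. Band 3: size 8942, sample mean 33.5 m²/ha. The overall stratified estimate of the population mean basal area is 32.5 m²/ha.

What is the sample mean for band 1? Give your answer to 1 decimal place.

49.0

N = 4758 + 5242 + 8942 = 18942.
Overall total = μ·N = 32.5·18942 = 615615.
Subtract the known strata: 5242·15.8 + 8942·33.5 = 382380.6.
Remaining total for band 1: 615615 − 382380.6 = 233234.4.
Divide by its size: 233234.4 / 4758 = 49.019... → 49.0.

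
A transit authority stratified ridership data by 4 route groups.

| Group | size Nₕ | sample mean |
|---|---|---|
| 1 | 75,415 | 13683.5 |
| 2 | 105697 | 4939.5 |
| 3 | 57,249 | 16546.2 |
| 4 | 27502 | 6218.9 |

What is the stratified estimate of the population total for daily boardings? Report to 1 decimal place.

1: 75415·13683.5 = 1031941152.5
2: 105697·4939.5 = 522090331.5
3: 57249·16546.2 = 947253403.8
4: 27502·6218.9 = 171032187.8
τ̂ = Σ Nₕx̄ₕ = 2672317075.6.

2672317075.6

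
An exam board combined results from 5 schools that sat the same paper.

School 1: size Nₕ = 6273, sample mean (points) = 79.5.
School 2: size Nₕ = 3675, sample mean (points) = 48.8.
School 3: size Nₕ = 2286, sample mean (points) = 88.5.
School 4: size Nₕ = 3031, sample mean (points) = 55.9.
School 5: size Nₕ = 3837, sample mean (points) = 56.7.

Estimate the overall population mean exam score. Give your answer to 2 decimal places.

66.35

x̄_st = (Σ Nₕx̄ₕ) / (Σ Nₕ) = (6273·79.5 + 3675·48.8 + 2286·88.5 + 3031·55.9 + 3837·56.7) / 19102
= 1267345.3 / 19102 = 66.3462... → 66.35.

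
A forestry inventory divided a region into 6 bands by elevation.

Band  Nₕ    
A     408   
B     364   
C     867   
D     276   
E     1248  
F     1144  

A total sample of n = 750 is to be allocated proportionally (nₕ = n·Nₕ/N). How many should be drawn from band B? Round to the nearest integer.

63

Share of band B = 364/4307 = 0.08451.
Allocate 750 × 0.08451 = 63.385... → 63.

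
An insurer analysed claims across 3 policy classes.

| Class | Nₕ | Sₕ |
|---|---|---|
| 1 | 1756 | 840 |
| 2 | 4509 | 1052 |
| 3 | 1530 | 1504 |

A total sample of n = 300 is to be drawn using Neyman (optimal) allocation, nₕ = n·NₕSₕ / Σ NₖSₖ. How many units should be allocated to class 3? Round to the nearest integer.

81

1: NₕSₕ = 1756·840 = 1475040
2: NₕSₕ = 4509·1052 = 4743468
3: NₕSₕ = 1530·1504 = 2301120
Σ NₕSₕ = 8519628.
n_3 = 300·2301120/8519628 = 81.029... → 81.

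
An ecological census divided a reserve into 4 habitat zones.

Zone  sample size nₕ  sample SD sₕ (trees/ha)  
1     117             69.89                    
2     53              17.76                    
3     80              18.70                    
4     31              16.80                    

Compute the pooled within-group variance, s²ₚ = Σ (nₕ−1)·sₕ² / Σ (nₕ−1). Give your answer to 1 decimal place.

2235.1

1: (117−1)·69.89² = 116·4884.6121 = 566615.0036
2: (53−1)·17.76² = 52·315.4176 = 16401.7152
3: (80−1)·18.70² = 79·349.69 = 27625.51
4: (31−1)·16.80² = 30·282.24 = 8467.2
Numerator = 619109.4288; denominator = Σ(nₕ−1) = 277.
s²ₚ = 619109.4288/277 = 2235.052... → 2235.1.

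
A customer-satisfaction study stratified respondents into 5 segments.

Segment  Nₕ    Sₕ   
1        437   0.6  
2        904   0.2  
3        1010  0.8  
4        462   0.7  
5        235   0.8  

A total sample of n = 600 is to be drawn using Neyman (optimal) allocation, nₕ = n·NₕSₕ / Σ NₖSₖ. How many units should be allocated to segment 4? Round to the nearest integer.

Σ NₕSₕ = 437·0.6 + 904·0.2 + 1010·0.8 + 462·0.7 + 235·0.8 = 1762.4.
Share for 4: 323.4/1762.4 = 0.18350.
n_4 = 600 × 0.18350 = 110.100... → 110.

110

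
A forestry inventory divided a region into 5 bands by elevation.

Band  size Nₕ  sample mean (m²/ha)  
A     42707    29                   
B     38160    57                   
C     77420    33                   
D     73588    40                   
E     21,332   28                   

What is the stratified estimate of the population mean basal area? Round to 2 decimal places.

N = 42707 + 38160 + 77420 + 73588 + 21332 = 253207.
The stratified mean weights each stratum mean by its population share Nₕ/N.
Σ Nₕx̄ₕ = 42707·29 + 38160·57 + 77420·33 + 73588·40 + 21332·28 = 1238503 + 2175120 + 2554860 + 2943520 + 597296 = 9509299.
Divide by N: 9509299 / 253207 = 37.5554... → 37.56.

37.56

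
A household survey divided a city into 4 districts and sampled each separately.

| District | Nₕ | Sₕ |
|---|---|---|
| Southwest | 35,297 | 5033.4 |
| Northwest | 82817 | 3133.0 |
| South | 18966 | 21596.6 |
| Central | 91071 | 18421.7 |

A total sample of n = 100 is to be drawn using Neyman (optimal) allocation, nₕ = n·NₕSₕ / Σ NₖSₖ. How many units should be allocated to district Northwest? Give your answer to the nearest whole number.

Σ NₕSₕ = 35297·5033.4 + 82817·3133.0 + 18966·21596.6 + 91071·18421.7 = 2524413337.1.
Share for Northwest: 259465661/2524413337.1 = 0.10278.
n_Northwest = 100 × 0.10278 = 10.278... → 10.

10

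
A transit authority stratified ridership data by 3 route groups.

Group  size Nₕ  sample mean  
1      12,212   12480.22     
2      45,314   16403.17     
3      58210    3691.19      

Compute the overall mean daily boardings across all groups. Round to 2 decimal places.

x̄_st = (Σ Nₕx̄ₕ) / (Σ Nₕ) = (12212·12480.22 + 45314·16403.17 + 58210·3691.19) / 115736
= 1110565861.92 / 115736 = 9595.6821... → 9595.68.

9595.68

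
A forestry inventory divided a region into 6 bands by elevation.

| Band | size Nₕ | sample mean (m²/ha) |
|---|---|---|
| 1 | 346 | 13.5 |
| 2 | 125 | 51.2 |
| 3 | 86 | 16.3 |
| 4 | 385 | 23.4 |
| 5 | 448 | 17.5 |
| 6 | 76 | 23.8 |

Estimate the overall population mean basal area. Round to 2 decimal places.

21.24

N = 1466; weights Wₕ = Nₕ/N = (0.2360, 0.0853, 0.0587, 0.2626, 0.3056, 0.0518).
x̄_st = Σ Wₕ·x̄ₕ = 0.2360·13.5 + 0.0853·51.2 + 0.0587·16.3 + 0.2626·23.4 + 0.3056·17.5 + 0.0518·23.8 ≈ 21.2351...
→ 21.24.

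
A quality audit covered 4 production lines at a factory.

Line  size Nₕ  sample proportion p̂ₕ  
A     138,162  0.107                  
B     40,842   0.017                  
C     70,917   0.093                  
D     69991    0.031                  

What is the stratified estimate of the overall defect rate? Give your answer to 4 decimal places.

N = 138162 + 40842 + 70917 + 69991 = 319912.
Overall proportion = Σ (Nₕ/N)·p̂ₕ.
Σ Nₕp̂ₕ = 14783.334 + 694.314 + 6595.281 + 2169.721 = 24242.65.
24242.65 / 319912 = 0.075779... → 0.0758.

0.0758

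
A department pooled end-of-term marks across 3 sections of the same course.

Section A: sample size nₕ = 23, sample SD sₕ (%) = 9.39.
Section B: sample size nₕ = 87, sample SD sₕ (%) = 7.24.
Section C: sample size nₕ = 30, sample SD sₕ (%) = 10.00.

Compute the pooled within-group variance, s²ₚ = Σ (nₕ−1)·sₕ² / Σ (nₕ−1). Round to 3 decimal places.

Degrees of freedom: 22 + 86 + 29 = 137.
Σ(nₕ−1)sₕ² = 22·88.1721 + 86·52.4176 + 29·100 = 9347.6998.
s²ₚ = 9347.6998 / 137 = 68.23139... → 68.231.

68.231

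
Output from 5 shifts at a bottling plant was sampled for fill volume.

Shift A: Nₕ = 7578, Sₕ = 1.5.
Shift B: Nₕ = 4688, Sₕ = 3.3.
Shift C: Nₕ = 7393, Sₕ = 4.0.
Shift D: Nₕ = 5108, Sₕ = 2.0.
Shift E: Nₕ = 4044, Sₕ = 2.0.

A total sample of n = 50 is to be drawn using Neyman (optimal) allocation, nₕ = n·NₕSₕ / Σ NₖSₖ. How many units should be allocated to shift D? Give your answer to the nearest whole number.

7

A: NₕSₕ = 7578·1.5 = 11367
B: NₕSₕ = 4688·3.3 = 15470.4
C: NₕSₕ = 7393·4.0 = 29572
D: NₕSₕ = 5108·2.0 = 10216
E: NₕSₕ = 4044·2.0 = 8088
Σ NₕSₕ = 74713.4.
n_D = 50·10216/74713.4 = 6.837... → 7.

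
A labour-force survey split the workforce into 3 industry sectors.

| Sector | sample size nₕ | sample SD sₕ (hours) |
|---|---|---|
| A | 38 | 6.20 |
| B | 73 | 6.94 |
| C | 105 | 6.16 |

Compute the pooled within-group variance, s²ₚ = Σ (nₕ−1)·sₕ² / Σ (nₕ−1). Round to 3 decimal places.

41.485

Degrees of freedom: 37 + 72 + 104 = 213.
Σ(nₕ−1)sₕ² = 37·38.44 + 72·48.1636 + 104·37.9456 = 8836.4016.
s²ₚ = 8836.4016 / 213 = 41.48545... → 41.485.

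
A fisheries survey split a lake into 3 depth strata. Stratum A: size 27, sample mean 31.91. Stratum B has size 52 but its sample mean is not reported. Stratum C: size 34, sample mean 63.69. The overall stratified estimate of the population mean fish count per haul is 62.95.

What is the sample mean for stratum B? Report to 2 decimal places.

78.58

Σ Nₕx̄ₕ = N·μ, so 52·x̄_B = 113·62.95 − (27·31.91 + 34·63.69).
= 7113.35 − 3027.03 = 4086.32.
x̄_B = 4086.32 / 52 = 78.5831... → 78.58.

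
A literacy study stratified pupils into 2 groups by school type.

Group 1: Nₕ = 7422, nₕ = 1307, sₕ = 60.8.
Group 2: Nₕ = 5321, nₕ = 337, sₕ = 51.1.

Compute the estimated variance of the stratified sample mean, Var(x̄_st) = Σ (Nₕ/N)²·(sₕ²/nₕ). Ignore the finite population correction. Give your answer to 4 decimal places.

N = 12743; Wₕ = Nₕ/N.
group 1: (7422/12743)²·60.8²/1307 = 0.9594671
group 2: (5321/12743)²·51.1²/337 = 1.3509991
Sum = 2.3104662 → 2.3105.

2.3105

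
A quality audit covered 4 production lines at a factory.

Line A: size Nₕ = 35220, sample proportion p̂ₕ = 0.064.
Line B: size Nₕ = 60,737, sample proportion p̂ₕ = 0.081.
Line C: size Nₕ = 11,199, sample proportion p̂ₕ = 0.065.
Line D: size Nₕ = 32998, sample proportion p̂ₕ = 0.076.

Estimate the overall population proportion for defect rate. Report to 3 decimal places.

N = 35220 + 60737 + 11199 + 32998 = 140154.
Overall proportion = Σ (Nₕ/N)·p̂ₕ.
Σ Nₕp̂ₕ = 2254.08 + 4919.697 + 727.935 + 2507.848 = 10409.56.
10409.56 / 140154 = 0.07427... → 0.074.

0.074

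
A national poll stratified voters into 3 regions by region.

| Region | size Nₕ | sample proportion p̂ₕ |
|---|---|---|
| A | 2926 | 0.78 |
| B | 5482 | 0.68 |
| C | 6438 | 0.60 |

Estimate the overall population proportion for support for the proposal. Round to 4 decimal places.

Wₕ = Nₕ/N with N = 14846: 0.1971, 0.3693, 0.4337.
p̂_st = 0.1971·0.78 + 0.3693·0.68 + 0.4337·0.60 ≈ 0.665017... → 0.6650.

0.6650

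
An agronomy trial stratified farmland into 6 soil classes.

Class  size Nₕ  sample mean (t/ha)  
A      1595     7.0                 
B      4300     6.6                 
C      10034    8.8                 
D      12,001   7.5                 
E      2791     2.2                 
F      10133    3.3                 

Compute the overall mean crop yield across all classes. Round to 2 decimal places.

6.30

N = 1595 + 4300 + 10034 + 12001 + 2791 + 10133 = 40854.
The stratified mean weights each stratum mean by its population share Nₕ/N.
Σ Nₕx̄ₕ = 1595·7.0 + 4300·6.6 + 10034·8.8 + 12001·7.5 + 2791·2.2 + 10133·3.3 = 11165 + 28380 + 88299.2 + 90007.5 + 6140.2 + 33438.9 = 257430.8.
Divide by N: 257430.8 / 40854 = 6.3012... → 6.30.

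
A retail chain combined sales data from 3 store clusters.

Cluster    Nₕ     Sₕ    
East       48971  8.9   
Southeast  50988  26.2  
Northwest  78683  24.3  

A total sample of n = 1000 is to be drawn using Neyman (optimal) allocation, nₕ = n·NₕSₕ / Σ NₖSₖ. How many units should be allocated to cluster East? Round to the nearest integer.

118

East: NₕSₕ = 48971·8.9 = 435841.9
Southeast: NₕSₕ = 50988·26.2 = 1335885.6
Northwest: NₕSₕ = 78683·24.3 = 1911996.9
Σ NₕSₕ = 3683724.4.
n_East = 1000·435841.9/3683724.4 = 118.316... → 118.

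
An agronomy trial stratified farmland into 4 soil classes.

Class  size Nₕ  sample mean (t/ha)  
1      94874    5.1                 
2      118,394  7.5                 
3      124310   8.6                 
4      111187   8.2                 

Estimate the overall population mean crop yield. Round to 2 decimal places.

7.47

N = 94874 + 118394 + 124310 + 111187 = 448765.
The stratified mean weights each stratum mean by its population share Nₕ/N.
Σ Nₕx̄ₕ = 94874·5.1 + 118394·7.5 + 124310·8.6 + 111187·8.2 = 483857.4 + 887955 + 1069066 + 911733.4 = 3352611.8.
Divide by N: 3352611.8 / 448765 = 7.4708... → 7.47.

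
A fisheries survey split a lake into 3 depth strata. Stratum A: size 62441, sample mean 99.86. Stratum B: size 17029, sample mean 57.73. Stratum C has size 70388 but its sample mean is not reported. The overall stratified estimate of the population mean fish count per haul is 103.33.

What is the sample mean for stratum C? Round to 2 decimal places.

N = 62441 + 17029 + 70388 = 149858.
Overall total = μ·N = 103.33·149858 = 15484827.14.
Subtract the known strata: 62441·99.86 + 17029·57.73 = 7218442.43.
Remaining total for stratum C: 15484827.14 − 7218442.43 = 8266384.71.
Divide by its size: 8266384.71 / 70388 = 117.4403... → 117.44.

117.44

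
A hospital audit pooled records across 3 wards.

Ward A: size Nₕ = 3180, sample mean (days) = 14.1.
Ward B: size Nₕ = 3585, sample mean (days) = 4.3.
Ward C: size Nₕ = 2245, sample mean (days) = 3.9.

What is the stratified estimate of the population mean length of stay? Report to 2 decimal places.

N = 9010; weights Wₕ = Nₕ/N = (0.3529, 0.3979, 0.2492).
x̄_st = Σ Wₕ·x̄ₕ = 0.3529·14.1 + 0.3979·4.3 + 0.2492·3.9 ≈ 7.6592...
→ 7.66.

7.66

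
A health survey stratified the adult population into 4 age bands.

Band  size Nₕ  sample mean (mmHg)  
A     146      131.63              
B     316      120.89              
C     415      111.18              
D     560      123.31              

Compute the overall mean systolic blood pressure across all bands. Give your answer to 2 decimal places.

N = 1437; weights Wₕ = Nₕ/N = (0.1016, 0.2199, 0.2888, 0.3897).
x̄_st = Σ Wₕ·x̄ₕ = 0.1016·131.63 + 0.2199·120.89 + 0.2888·111.18 + 0.3897·123.31 ≈ 120.1201...
→ 120.12.

120.12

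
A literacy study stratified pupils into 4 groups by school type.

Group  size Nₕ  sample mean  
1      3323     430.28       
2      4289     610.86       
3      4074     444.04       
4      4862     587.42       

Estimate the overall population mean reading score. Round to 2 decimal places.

526.64

N = 16548; weights Wₕ = Nₕ/N = (0.2008, 0.2592, 0.2462, 0.2938).
x̄_st = Σ Wₕ·x̄ₕ = 0.2008·430.28 + 0.2592·610.86 + 0.2462·444.04 + 0.2938·587.42 ≈ 526.6409...
→ 526.64.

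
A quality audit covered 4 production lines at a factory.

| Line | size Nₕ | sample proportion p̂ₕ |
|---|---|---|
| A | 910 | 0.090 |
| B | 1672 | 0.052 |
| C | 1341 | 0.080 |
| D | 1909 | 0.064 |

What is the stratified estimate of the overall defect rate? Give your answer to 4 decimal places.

0.0683

Wₕ = Nₕ/N with N = 5832: 0.1560, 0.2867, 0.2299, 0.3273.
p̂_st = 0.1560·0.090 + 0.2867·0.052 + 0.2299·0.080 + 0.3273·0.064 ≈ 0.068296... → 0.0683.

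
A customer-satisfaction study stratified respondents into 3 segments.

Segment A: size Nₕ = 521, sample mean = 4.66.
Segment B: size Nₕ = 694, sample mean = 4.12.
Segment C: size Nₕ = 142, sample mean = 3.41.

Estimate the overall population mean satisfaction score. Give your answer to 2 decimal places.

4.25

N = 521 + 694 + 142 = 1357.
The stratified mean weights each stratum mean by its population share Nₕ/N.
Σ Nₕx̄ₕ = 521·4.66 + 694·4.12 + 142·3.41 = 2427.86 + 2859.28 + 484.22 = 5771.36.
Divide by N: 5771.36 / 1357 = 4.2530... → 4.25.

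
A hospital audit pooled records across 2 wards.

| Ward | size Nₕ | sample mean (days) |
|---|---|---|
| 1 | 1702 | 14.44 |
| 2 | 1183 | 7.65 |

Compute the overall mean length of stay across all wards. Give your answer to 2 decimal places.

11.66

N = 2885; weights Wₕ = Nₕ/N = (0.5899, 0.4101).
x̄_st = Σ Wₕ·x̄ₕ = 0.5899·14.44 + 0.4101·7.65 ≈ 11.6557...
→ 11.66.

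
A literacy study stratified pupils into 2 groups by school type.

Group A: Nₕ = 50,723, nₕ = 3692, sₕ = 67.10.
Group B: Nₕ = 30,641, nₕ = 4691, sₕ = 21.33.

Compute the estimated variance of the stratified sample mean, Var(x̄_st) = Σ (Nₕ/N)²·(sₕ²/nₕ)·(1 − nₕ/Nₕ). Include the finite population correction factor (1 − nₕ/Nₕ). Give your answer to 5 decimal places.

N = 81364; Wₕ = Nₕ/N.
group A: (50723/81364)²·67.10²/3692·(1 − 3692/50723) = 0.43944842
group B: (30641/81364)²·21.33²/4691·(1 − 4691/30641) = 0.01164909
Sum = 0.45109751 → 0.45110.

0.45110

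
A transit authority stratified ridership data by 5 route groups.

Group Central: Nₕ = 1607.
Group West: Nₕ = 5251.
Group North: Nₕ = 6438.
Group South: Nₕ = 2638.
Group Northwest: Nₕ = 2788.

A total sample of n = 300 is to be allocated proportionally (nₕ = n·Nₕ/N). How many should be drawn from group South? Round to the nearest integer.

N = 1607 + 5251 + 6438 + 2638 + 2788 = 18722.
n_South = 300·2638/18722 = 42.271... → 42.

42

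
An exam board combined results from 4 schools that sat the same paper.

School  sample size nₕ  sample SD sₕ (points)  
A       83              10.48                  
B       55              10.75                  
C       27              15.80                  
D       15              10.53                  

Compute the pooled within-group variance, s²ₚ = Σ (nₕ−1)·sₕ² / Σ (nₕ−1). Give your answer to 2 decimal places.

A: (83−1)·10.48² = 82·109.8304 = 9006.0928
B: (55−1)·10.75² = 54·115.5625 = 6240.375
C: (27−1)·15.80² = 26·249.64 = 6490.64
D: (15−1)·10.53² = 14·110.8809 = 1552.3326
Numerator = 23289.4404; denominator = Σ(nₕ−1) = 176.
s²ₚ = 23289.4404/176 = 132.3264... → 132.33.

132.33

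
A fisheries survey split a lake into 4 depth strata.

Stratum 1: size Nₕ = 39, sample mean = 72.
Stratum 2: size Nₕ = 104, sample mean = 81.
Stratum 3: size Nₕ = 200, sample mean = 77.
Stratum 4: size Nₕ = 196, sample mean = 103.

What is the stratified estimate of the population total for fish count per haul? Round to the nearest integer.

1: 39·72 = 2808
2: 104·81 = 8424
3: 200·77 = 15400
4: 196·103 = 20188
τ̂ = Σ Nₕx̄ₕ = 46820.

46820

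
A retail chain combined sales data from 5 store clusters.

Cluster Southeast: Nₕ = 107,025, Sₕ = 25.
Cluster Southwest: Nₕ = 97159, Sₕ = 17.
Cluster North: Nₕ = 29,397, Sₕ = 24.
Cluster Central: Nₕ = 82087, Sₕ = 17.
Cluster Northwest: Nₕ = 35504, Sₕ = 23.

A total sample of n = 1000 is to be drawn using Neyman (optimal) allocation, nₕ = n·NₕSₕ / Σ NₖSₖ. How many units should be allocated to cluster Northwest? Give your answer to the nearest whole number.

Σ NₕSₕ = 107025·25 + 97159·17 + 29397·24 + 82087·17 + 35504·23 = 7244927.
Share for Northwest: 816592/7244927 = 0.11271.
n_Northwest = 1000 × 0.11271 = 112.712... → 113.

113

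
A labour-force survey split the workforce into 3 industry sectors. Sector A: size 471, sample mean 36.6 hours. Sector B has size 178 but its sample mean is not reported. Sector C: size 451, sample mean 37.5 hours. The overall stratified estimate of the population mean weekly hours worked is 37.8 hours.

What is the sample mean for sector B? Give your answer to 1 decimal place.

N = 471 + 178 + 451 = 1100.
Overall total = μ·N = 37.8·1100 = 41580.
Subtract the known strata: 471·36.6 + 451·37.5 = 34151.1.
Remaining total for sector B: 41580 − 34151.1 = 7428.9.
Divide by its size: 7428.9 / 178 = 41.735... → 41.7.

41.7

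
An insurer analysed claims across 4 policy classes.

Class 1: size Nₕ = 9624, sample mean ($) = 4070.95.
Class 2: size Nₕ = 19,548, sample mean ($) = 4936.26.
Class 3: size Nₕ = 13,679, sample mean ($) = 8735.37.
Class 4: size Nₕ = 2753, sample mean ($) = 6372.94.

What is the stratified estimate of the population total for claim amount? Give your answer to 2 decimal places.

272708663.33

1: 9624·4070.95 = 39178822.8
2: 19548·4936.26 = 96494010.48
3: 13679·8735.37 = 119491126.23
4: 2753·6372.94 = 17544703.82
τ̂ = Σ Nₕx̄ₕ = 272708663.33.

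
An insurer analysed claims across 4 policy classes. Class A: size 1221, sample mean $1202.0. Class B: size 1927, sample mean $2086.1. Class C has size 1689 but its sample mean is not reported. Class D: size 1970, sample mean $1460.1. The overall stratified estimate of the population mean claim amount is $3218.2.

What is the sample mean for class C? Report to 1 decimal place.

8018.0

N = 1221 + 1927 + 1689 + 1970 = 6807.
Overall total = μ·N = 3218.2·6807 = 21906287.4.
Subtract the known strata: 1221·1202.0 + 1927·2086.1 + 1970·1460.1 = 8363953.7.
Remaining total for class C: 21906287.4 − 8363953.7 = 13542333.7.
Divide by its size: 13542333.7 / 1689 = 8017.960... → 8018.0.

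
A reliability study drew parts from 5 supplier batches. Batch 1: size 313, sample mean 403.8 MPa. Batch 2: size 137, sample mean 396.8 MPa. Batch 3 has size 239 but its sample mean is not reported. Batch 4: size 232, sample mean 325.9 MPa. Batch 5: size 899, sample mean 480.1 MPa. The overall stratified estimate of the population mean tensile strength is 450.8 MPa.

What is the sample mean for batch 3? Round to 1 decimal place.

554.3

N = 313 + 137 + 239 + 232 + 899 = 1820.
Overall total = μ·N = 450.8·1820 = 820456.
Subtract the known strata: 313·403.8 + 137·396.8 + 232·325.9 + 899·480.1 = 687969.7.
Remaining total for batch 3: 820456 − 687969.7 = 132486.3.
Divide by its size: 132486.3 / 239 = 554.336... → 554.3.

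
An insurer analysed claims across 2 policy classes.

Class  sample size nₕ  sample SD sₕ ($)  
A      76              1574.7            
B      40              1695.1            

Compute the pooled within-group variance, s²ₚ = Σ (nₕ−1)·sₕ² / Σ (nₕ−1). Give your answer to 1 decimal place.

2614361.4

Degrees of freedom: 75 + 39 = 114.
Σ(nₕ−1)sₕ² = 75·2479680.09 + 39·2873364.01 = 298037203.14.
s²ₚ = 298037203.14 / 114 = 2614361.431... → 2614361.4.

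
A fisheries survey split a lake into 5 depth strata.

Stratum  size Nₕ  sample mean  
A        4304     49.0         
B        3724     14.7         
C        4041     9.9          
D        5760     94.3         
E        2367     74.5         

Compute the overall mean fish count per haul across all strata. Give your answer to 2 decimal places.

50.76

N = 20196; weights Wₕ = Nₕ/N = (0.2131, 0.1844, 0.2001, 0.2852, 0.1172).
x̄_st = Σ Wₕ·x̄ₕ = 0.2131·49.0 + 0.1844·14.7 + 0.2001·9.9 + 0.2852·94.3 + 0.1172·74.5 ≈ 50.7603...
→ 50.76.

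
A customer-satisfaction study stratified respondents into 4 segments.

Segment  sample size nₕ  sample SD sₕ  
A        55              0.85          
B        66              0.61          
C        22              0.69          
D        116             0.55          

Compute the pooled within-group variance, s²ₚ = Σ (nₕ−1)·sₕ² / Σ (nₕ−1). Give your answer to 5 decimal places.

0.42348

A: (55−1)·0.85² = 54·0.7225 = 39.015
B: (66−1)·0.61² = 65·0.3721 = 24.1865
C: (22−1)·0.69² = 21·0.4761 = 9.9981
D: (116−1)·0.55² = 115·0.3025 = 34.7875
Numerator = 107.9871; denominator = Σ(nₕ−1) = 255.
s²ₚ = 107.9871/255 = 0.4234788... → 0.42348.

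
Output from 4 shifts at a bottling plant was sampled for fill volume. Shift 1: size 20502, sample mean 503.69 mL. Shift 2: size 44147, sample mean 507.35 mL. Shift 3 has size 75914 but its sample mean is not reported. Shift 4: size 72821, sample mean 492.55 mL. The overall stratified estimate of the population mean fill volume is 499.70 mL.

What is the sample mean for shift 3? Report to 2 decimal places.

501.03

N = 20502 + 44147 + 75914 + 72821 = 213384.
Overall total = μ·N = 499.70·213384 = 106627984.8.
Subtract the known strata: 20502·503.69 + 44147·507.35 + 72821·492.55 = 68592616.38.
Remaining total for shift 3: 106627984.8 − 68592616.38 = 38035368.42.
Divide by its size: 38035368.42 / 75914 = 501.0323... → 501.03.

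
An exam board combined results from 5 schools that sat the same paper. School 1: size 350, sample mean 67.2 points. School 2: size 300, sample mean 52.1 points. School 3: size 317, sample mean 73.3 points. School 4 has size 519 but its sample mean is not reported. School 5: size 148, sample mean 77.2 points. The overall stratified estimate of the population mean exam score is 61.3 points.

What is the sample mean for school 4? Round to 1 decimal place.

50.8

Σ Nₕx̄ₕ = N·μ, so 519·x̄_4 = 1634·61.3 − (350·67.2 + 300·52.1 + 317·73.3 + 148·77.2).
= 100164.2 − 73811.7 = 26352.5.
x̄_4 = 26352.5 / 519 = 50.776... → 50.8.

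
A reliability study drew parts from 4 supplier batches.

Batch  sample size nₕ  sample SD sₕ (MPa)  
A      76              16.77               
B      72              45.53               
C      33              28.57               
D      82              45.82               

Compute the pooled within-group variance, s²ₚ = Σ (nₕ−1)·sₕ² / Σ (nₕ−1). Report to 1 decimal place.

Degrees of freedom: 75 + 71 + 32 + 81 = 259.
Σ(nₕ−1)sₕ² = 75·281.2329 + 71·2072.9809 + 32·816.2449 + 81·2099.4724 = 364451.2126.
s²ₚ = 364451.2126 / 259 = 1407.148... → 1407.1.

1407.1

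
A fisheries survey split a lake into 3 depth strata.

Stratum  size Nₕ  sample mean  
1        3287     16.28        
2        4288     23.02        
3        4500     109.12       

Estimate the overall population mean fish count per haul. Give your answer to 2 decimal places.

N = 3287 + 4288 + 4500 = 12075.
Weight each subgroup mean by Nₕ/N and sum.
Σ Nₕx̄ₕ = 3287·16.28 + 4288·23.02 + 4500·109.12 = 53512.36 + 98709.76 + 491040 = 643262.12.
Divide by N: 643262.12 / 12075 = 53.2722... → 53.27.

53.27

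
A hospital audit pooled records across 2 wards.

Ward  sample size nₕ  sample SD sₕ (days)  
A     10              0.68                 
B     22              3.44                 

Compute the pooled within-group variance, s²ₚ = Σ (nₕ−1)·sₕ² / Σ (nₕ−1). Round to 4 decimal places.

A: (10−1)·0.68² = 9·0.4624 = 4.1616
B: (22−1)·3.44² = 21·11.8336 = 248.5056
Numerator = 252.6672; denominator = Σ(nₕ−1) = 30.
s²ₚ = 252.6672/30 = 8.42224 → 8.4222.

8.4222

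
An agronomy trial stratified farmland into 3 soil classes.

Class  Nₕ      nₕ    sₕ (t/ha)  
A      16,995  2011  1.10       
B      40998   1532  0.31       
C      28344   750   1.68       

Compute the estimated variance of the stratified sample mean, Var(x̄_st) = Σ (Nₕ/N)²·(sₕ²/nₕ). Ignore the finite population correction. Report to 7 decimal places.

0.0004430

N = 86337; Wₕ = Nₕ/N.
class A: (16995/86337)²·1.10²/2011 = 0.0000233143
class B: (40998/86337)²·0.31²/1532 = 0.0000141448
class C: (28344/86337)²·1.68²/750 = 0.0004055885
Sum = 0.0004430476 → 0.0004430.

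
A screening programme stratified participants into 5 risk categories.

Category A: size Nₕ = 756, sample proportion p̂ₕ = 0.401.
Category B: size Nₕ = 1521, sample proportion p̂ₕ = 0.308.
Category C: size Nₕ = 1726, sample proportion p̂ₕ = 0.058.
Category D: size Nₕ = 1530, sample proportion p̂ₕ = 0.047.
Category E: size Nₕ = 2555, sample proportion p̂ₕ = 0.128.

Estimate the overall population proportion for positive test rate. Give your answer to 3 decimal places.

0.157

Wₕ = Nₕ/N with N = 8088: 0.0935, 0.1881, 0.2134, 0.1892, 0.3159.
p̂_st = 0.0935·0.401 + 0.1881·0.308 + 0.2134·0.058 + 0.1892·0.047 + 0.3159·0.128 ≈ 0.15711... → 0.157.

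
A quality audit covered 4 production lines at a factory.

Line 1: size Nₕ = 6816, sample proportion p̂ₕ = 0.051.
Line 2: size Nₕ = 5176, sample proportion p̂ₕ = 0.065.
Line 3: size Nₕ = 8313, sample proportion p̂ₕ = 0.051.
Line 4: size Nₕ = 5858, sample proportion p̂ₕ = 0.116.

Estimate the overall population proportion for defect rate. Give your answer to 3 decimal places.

Wₕ = Nₕ/N with N = 26163: 0.2605, 0.1978, 0.3177, 0.2239.
p̂_st = 0.2605·0.051 + 0.1978·0.065 + 0.3177·0.051 + 0.2239·0.116 ≈ 0.06832... → 0.068.

0.068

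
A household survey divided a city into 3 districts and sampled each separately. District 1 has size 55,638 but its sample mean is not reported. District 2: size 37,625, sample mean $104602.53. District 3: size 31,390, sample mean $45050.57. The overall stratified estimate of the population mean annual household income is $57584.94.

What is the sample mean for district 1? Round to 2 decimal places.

32861.14

N = 55638 + 37625 + 31390 = 124653.
Overall total = μ·N = 57584.94·124653 = 7178135525.82.
Subtract the known strata: 37625·104602.53 + 31390·45050.57 = 5349807583.55.
Remaining total for district 1: 7178135525.82 − 5349807583.55 = 1828327942.27.
Divide by its size: 1828327942.27 / 55638 = 32861.1370... → 32861.14.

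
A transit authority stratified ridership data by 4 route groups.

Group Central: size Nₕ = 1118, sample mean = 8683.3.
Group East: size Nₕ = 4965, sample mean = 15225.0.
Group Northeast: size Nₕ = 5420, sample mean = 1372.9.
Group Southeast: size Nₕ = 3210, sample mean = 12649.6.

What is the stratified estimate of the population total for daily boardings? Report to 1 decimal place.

Estimate total by summing Nₕ·x̄ₕ over strata.
1118·8683.3 + 4965·15225.0 + 5420·1372.9 + 3210·12649.6 = 9707929.4 + 75592125 + 7441118 + 40605216 = 133346388.4.

133346388.4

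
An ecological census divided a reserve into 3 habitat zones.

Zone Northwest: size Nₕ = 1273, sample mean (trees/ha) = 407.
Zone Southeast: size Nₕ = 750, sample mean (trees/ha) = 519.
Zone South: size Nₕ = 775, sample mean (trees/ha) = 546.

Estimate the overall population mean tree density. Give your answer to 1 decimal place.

x̄_st = (Σ Nₕx̄ₕ) / (Σ Nₕ) = (1273·407 + 750·519 + 775·546) / 2798
= 1330511 / 2798 = 475.522... → 475.5.

475.5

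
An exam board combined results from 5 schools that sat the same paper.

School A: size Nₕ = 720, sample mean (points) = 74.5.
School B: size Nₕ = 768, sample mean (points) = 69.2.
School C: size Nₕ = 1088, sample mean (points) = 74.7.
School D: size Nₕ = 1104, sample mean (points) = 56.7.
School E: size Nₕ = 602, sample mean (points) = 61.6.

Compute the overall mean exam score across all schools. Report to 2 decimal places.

67.20

N = 4282; weights Wₕ = Nₕ/N = (0.1681, 0.1794, 0.2541, 0.2578, 0.1406).
x̄_st = Σ Wₕ·x̄ₕ = 0.1681·74.5 + 0.1794·69.2 + 0.2541·74.7 + 0.2578·56.7 + 0.1406·61.6 ≈ 67.1974...
→ 67.20.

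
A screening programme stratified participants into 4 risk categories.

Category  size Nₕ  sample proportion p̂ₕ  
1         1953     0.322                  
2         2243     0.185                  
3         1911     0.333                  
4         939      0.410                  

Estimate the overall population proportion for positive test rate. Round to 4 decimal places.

0.2931

Wₕ = Nₕ/N with N = 7046: 0.2772, 0.3183, 0.2712, 0.1333.
p̂_st = 0.2772·0.322 + 0.3183·0.185 + 0.2712·0.333 + 0.1333·0.410 ≈ 0.293099... → 0.2931.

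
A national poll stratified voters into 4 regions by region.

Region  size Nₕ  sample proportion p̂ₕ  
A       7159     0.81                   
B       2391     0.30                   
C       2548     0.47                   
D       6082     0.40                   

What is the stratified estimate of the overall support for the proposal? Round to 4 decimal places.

N = 7159 + 2391 + 2548 + 6082 = 18180.
Overall proportion = Σ (Nₕ/N)·p̂ₕ.
Σ Nₕp̂ₕ = 5798.79 + 717.3 + 1197.56 + 2432.8 = 10146.45.
10146.45 / 18180 = 0.558111... → 0.5581.

0.5581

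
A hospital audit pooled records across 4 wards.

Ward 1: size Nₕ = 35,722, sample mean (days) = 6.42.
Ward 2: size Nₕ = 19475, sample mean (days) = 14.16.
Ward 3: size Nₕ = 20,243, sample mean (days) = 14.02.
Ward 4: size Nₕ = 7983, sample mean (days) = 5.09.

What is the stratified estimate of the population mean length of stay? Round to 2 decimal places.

9.94

x̄_st = (Σ Nₕx̄ₕ) / (Σ Nₕ) = (35722·6.42 + 19475·14.16 + 20243·14.02 + 7983·5.09) / 83423
= 829541.57 / 83423 = 9.9438... → 9.94.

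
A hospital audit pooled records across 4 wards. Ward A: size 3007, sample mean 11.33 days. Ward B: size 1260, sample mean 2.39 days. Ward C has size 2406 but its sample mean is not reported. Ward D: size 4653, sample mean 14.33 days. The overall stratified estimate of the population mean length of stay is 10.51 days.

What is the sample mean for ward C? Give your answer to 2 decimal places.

Σ Nₕx̄ₕ = N·μ, so 2406·x̄_C = 11326·10.51 − (3007·11.33 + 1260·2.39 + 4653·14.33).
= 119036.26 − 103758.2 = 15278.06.
x̄_C = 15278.06 / 2406 = 6.3500... → 6.35.

6.35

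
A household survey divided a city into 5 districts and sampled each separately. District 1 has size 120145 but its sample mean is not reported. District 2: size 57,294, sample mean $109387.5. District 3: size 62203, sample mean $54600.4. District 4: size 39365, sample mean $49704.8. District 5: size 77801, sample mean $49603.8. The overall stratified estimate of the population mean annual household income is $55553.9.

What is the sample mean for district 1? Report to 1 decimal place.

36145.2

N = 120145 + 57294 + 62203 + 39365 + 77801 = 356808.
Overall total = μ·N = 55553.9·356808 = 19822075951.2.
Subtract the known strata: 57294·109387.5 + 62203·54600.4 + 39365·49704.8 + 77801·49603.8 = 15479410802.
Remaining total for district 1: 19822075951.2 − 15479410802 = 4342665149.2.
Divide by its size: 4342665149.2 / 120145 = 36145.201... → 36145.2.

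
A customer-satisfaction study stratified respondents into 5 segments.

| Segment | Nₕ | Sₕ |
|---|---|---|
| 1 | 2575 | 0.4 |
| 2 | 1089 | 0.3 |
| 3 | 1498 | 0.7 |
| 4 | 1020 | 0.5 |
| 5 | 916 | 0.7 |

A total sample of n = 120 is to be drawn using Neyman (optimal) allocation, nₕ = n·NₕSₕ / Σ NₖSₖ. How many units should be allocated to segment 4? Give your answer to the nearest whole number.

17

Σ NₕSₕ = 2575·0.4 + 1089·0.3 + 1498·0.7 + 1020·0.5 + 916·0.7 = 3556.5.
Share for 4: 510/3556.5 = 0.14340.
n_4 = 120 × 0.14340 = 17.208... → 17.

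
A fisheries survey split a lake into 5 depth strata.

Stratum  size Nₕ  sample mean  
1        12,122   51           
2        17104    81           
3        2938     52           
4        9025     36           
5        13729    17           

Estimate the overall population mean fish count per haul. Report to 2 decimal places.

N = 54918; weights Wₕ = Nₕ/N = (0.2207, 0.3114, 0.0535, 0.1643, 0.2500).
x̄_st = Σ Wₕ·x̄ₕ = 0.2207·51 + 0.3114·81 + 0.0535·52 + 0.1643·36 + 0.2500·17 ≈ 49.4322...
→ 49.43.

49.43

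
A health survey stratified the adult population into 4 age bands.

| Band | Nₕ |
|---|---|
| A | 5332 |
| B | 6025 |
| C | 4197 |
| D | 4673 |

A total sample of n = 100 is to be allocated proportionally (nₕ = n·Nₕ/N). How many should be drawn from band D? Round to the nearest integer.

Share of band D = 4673/20227 = 0.23103.
Allocate 100 × 0.23103 = 23.103... → 23.

23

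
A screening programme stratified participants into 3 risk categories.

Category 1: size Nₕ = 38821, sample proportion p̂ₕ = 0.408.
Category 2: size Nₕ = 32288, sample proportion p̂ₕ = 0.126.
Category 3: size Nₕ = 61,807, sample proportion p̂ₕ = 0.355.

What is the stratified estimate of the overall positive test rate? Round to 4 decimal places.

0.3149

N = 38821 + 32288 + 61807 = 132916.
Overall proportion = Σ (Nₕ/N)·p̂ₕ.
Σ Nₕp̂ₕ = 15838.968 + 4068.288 + 21941.485 = 41848.741.
41848.741 / 132916 = 0.314851... → 0.3149.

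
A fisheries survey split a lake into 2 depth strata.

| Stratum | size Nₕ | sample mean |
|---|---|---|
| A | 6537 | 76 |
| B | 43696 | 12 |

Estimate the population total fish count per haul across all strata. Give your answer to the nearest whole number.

Population total = Σ Nₕ·x̄ₕ (each stratum's size times its mean).
6537·76 + 43696·12 = 496812 + 524352 = 1021164.

1021164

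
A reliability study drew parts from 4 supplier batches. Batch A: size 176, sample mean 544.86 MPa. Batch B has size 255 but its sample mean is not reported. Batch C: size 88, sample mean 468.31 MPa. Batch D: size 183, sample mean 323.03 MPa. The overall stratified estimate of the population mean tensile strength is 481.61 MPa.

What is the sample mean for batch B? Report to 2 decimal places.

556.35

N = 176 + 255 + 88 + 183 = 702.
Overall total = μ·N = 481.61·702 = 338090.22.
Subtract the known strata: 176·544.86 + 88·468.31 + 183·323.03 = 196221.13.
Remaining total for batch B: 338090.22 − 196221.13 = 141869.09.
Divide by its size: 141869.09 / 255 = 556.3494... → 556.35.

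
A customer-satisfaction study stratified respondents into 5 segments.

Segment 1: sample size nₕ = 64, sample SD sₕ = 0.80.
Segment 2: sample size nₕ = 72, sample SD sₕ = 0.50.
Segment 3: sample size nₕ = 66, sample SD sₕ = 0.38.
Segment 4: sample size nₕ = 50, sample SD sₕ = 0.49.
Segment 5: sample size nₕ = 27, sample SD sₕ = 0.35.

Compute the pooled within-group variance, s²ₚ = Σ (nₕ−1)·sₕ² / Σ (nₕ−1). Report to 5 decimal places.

Degrees of freedom: 63 + 71 + 65 + 49 + 26 = 274.
Σ(nₕ−1)sₕ² = 63·0.64 + 71·0.25 + 65·0.1444 + 49·0.2401 + 26·0.1225 = 82.4059.
s²ₚ = 82.4059 / 274 = 0.3007515... → 0.30075.

0.30075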